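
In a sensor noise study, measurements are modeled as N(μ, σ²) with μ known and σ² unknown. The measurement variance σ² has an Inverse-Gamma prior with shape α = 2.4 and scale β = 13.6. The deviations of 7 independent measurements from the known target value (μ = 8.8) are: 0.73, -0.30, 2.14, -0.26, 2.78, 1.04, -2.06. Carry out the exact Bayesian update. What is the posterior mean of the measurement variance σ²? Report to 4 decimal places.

4.6453

With known mean μ and an Inverse-Gamma(α, β) prior on σ², the Normal likelihood is conjugate: posterior is Inv-Gamma(α + n/2, β + Σ(xᵢ−μ)²/2).
Σ(xᵢ−μ)² = (0.73)² + (-0.30)² + (2.14)² + (-0.26)² + (2.78)² + (1.04)² + (-2.06)² = 18.3237.
Posterior: Inv-Gamma(2.4 + 7/2, 13.6 + 18.3237/2) = Inv-Gamma(5.90, 22.76185).
E[σ²|data] = β/(α−1) = 22.76185/4.90 = 4.6453.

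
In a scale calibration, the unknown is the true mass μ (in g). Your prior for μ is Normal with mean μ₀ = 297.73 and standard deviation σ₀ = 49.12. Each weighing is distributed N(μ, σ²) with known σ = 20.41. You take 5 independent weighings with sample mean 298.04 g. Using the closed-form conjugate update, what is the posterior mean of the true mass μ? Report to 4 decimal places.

298.0297

For Normal data with known variance σ², a Normal(μ₀, σ₀²) prior on μ is conjugate. Posterior precision = 1/σ₀² + n/σ²; posterior mean is the precision-weighted average of μ₀ and x̄.
n·x̄ = 5·298.04 = 1490.2.
σ₀² = 49.12² = 2412.7744, σ² = 20.41² = 416.5681; σ² + n·σ₀² = 416.5681 + 5·2412.7744 = 12480.4401.
Posterior mean = (μ₀/σ₀² + n·x̄/σ²)/(1/σ₀² + n/σ²) = (σ²·μ₀ + σ₀²·n·x̄)/(σ² + n·σ₀²) = (416.5681·297.73 + 2412.7744·1490.2)/12480.4401 = 3719541.231293/12480.4401 = 298.0297.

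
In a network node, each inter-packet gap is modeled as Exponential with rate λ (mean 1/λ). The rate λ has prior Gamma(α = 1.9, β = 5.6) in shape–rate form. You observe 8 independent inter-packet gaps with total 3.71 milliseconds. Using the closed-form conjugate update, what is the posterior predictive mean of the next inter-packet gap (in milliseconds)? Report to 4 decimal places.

With a Gamma(shape α, rate β) prior on the exponential rate λ, the posterior after n observations with total T = Σxᵢ is Gamma(α+n, β+T).
Posterior: Gamma(1.9+8, 5.6+3.71) = Gamma(9.9, 9.31).
The predictive distribution for the next observation is Lomax; its mean is β/(α−1) = 9.31/8.9 = 1.0461.

1.0461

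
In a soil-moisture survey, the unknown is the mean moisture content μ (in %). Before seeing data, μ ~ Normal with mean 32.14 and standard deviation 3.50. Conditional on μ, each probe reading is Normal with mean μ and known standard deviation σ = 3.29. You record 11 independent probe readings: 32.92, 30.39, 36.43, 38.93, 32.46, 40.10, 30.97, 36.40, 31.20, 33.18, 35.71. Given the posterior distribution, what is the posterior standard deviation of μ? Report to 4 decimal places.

For Normal data with known variance σ², a Normal(μ₀, σ₀²) prior on μ is conjugate. Posterior precision = 1/σ₀² + n/σ²; posterior mean is the precision-weighted average of μ₀ and x̄.
σ₀² = 3.50² = 12.25, σ² = 3.29² = 10.8241; σ² + n·σ₀² = 10.8241 + 11·12.25 = 145.5741.
Posterior precision = 1/σ₀² + n/σ² = 1/12.25 + 11/10.8241 = (σ² + n·σ₀²)/(σ₀²σ²) = 145.5741/(12.25·10.8241); posterior variance σₙ² = σ₀²σ²/(σ² + n·σ₀²) = 12.25·10.8241/145.5741 = 0.910844.
Posterior SD = √σₙ² = √(12.25·10.8241/145.5741) = 0.9544.

0.9544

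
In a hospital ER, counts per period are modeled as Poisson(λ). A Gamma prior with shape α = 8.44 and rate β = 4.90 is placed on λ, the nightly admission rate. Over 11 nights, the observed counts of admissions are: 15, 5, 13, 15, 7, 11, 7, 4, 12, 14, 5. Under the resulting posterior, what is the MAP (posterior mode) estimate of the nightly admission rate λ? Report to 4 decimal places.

7.2604

With a Gamma(shape α, rate β) prior, the Poisson likelihood is conjugate: the posterior is Gamma(α + ΣXᵢ, β + n).
Sum of counts S = 108 over n = 11 nights.
Posterior: Gamma(α+S, β+n) = Gamma(8.44+108, 4.90+11) = Gamma(116.44, 15.90).
Mode of Gamma(α,β) for α≥1 is (α−1)/β = 115.44/15.90 = 7.2604.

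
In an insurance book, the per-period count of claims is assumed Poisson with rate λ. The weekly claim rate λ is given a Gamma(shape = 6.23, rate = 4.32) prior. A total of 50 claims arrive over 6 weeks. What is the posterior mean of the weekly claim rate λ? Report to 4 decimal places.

With a Gamma(shape α, rate β) prior, the Poisson likelihood is conjugate: the posterior is Gamma(α + ΣXᵢ, β + n).
Posterior: Gamma(α+S, β+n) = Gamma(6.23+50, 4.32+6) = Gamma(56.23, 10.32).
Posterior mean = α/β = 56.23/10.32 = 5.4486.

5.4486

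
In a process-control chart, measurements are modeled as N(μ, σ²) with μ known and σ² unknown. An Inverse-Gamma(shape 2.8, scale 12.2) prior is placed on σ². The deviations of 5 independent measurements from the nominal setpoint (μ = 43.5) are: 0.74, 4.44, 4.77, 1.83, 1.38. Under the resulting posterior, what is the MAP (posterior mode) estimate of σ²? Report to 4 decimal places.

5.7673

With known mean μ and an Inverse-Gamma(α, β) prior on σ², the Normal likelihood is conjugate: posterior is Inv-Gamma(α + n/2, β + Σ(xᵢ−μ)²/2).
Σ(xᵢ−μ)² = (0.74)² + (4.44)² + (4.77)² + (1.83)² + (1.38)² = 48.2674.
Posterior: Inv-Gamma(2.8 + 5/2, 12.2 + 48.2674/2) = Inv-Gamma(5.30, 36.33370).
Mode = β/(α+1) = 36.33370/6.30 = 5.7673.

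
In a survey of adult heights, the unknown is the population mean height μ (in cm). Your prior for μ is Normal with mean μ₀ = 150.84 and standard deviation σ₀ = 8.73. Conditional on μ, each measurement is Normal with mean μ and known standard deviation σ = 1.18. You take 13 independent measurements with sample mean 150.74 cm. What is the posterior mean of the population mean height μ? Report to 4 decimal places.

150.7401

For Normal data with known variance σ², a Normal(μ₀, σ₀²) prior on μ is conjugate. Posterior precision = 1/σ₀² + n/σ²; posterior mean is the precision-weighted average of μ₀ and x̄.
n·x̄ = 13·150.74 = 1959.62.
σ₀² = 8.73² = 76.2129, σ² = 1.18² = 1.3924; σ² + n·σ₀² = 1.3924 + 13·76.2129 = 992.1601.
Posterior mean = (μ₀/σ₀² + n·x̄/σ²)/(1/σ₀² + n/σ²) = (σ²·μ₀ + σ₀²·n·x̄)/(σ² + n·σ₀²) = (1.3924·150.84 + 76.2129·1959.62)/992.1601 = 149558.352714/992.1601 = 150.7401.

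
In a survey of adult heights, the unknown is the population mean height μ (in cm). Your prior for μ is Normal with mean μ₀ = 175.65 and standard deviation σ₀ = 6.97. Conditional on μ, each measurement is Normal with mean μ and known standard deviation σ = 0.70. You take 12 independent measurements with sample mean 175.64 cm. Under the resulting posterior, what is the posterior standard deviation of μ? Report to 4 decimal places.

For Normal data with known variance σ², a Normal(μ₀, σ₀²) prior on μ is conjugate. Posterior precision = 1/σ₀² + n/σ²; posterior mean is the precision-weighted average of μ₀ and x̄.
σ₀² = 6.97² = 48.5809, σ² = 0.70² = 0.49; σ² + n·σ₀² = 0.49 + 12·48.5809 = 583.4608.
Posterior precision = 1/σ₀² + n/σ² = 1/48.5809 + 12/0.49 = (σ² + n·σ₀²)/(σ₀²σ²) = 583.4608/(48.5809·0.49); posterior variance σₙ² = σ₀²σ²/(σ² + n·σ₀²) = 48.5809·0.49/583.4608 = 0.040799.
Posterior SD = √σₙ² = √(48.5809·0.49/583.4608) = 0.2020.

0.2020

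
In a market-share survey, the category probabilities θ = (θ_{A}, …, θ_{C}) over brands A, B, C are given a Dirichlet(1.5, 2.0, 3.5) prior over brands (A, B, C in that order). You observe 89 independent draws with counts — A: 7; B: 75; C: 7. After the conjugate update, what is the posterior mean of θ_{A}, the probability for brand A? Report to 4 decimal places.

The Dirichlet prior is conjugate to the Multinomial likelihood: each posterior αⱼ = prior αⱼ + observed count nⱼ.
Posterior concentration: (8.5, 77.0, 10.5), total = 96.0.
E[θ_{A}|data] = α_{A}/Σα = 8.5/96.0 = 0.0885.

0.0885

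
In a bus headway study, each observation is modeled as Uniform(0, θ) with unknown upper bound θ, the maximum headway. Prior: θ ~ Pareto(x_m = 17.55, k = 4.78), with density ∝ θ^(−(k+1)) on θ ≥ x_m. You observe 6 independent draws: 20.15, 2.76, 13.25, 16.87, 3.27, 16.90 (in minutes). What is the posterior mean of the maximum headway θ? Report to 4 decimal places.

22.2103

A Pareto(scale x_m, shape k) prior on the upper bound θ of Uniform(0, θ) is conjugate: posterior is Pareto(max(x_m, max xᵢ), k + n).
Sample maximum = 20.15; prior scale x_m = 17.55 → posterior scale = max = 20.15.
Posterior shape = 4.78 + 6 = 10.78.
E[θ|data] = k·x_m/(k−1) = 10.78·20.15/9.78 = 22.2103.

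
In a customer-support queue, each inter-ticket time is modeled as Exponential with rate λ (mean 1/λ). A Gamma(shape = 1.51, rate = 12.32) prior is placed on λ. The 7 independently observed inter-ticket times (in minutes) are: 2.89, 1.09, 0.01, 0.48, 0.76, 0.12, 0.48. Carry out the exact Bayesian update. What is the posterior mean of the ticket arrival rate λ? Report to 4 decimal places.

0.4689

With a Gamma(shape α, rate β) prior on the exponential rate λ, the posterior after n observations with total T = Σxᵢ is Gamma(α+n, β+T).
Sum of observations T = 5.83 minutes; n = 7.
Posterior: Gamma(1.51+7, 12.32+5.83) = Gamma(8.51, 18.15).
Posterior mean of λ = α/β = 8.51/18.15 = 0.4689.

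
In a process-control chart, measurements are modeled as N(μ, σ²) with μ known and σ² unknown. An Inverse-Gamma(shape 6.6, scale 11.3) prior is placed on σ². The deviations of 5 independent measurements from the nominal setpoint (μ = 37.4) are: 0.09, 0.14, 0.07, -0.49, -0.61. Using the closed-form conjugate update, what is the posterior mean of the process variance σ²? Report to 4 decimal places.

With known mean μ and an Inverse-Gamma(α, β) prior on σ², the Normal likelihood is conjugate: posterior is Inv-Gamma(α + n/2, β + Σ(xᵢ−μ)²/2).
Σ(xᵢ−μ)² = (0.09)² + (0.14)² + (0.07)² + (-0.49)² + (-0.61)² = 0.6448.
Posterior: Inv-Gamma(6.6 + 5/2, 11.3 + 0.6448/2) = Inv-Gamma(9.10, 11.62240).
E[σ²|data] = β/(α−1) = 11.62240/8.10 = 1.4349.

1.4349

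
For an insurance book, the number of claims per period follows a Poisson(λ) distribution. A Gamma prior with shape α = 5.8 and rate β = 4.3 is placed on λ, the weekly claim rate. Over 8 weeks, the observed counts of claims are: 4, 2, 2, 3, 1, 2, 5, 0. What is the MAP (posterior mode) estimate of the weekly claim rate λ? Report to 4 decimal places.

1.9350

With a Gamma(shape α, rate β) prior, the Poisson likelihood is conjugate: the posterior is Gamma(α + ΣXᵢ, β + n).
Sum of counts S = 19 over n = 8 weeks.
Posterior: Gamma(α+S, β+n) = Gamma(5.8+19, 4.3+8) = Gamma(24.8, 12.3).
Mode of Gamma(α,β) for α≥1 is (α−1)/β = 23.8/12.3 = 1.9350.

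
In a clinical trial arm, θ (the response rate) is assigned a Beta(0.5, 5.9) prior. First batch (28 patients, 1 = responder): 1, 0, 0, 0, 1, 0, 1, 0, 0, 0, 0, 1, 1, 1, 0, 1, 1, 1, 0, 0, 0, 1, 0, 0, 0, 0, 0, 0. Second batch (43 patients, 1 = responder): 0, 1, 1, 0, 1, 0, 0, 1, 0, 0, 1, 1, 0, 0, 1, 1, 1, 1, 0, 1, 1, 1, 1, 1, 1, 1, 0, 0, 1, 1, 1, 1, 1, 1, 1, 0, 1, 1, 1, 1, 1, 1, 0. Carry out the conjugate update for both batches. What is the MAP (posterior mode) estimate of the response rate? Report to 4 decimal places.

0.5239

The Beta prior is conjugate to a Binomial/Bernoulli likelihood; the update adds successes to α and failures to β.
After batch 1: Beta(0.5+10, 5.9+18) = Beta(10.5, 23.9).
After batch 2: Beta(10.5+30, 23.9+13) = Beta(40.5, 36.9).
Mode of Beta(a,b) for a,b>1 is (a−1)/(a+b−2) = 39.5/75.4 = 0.5239.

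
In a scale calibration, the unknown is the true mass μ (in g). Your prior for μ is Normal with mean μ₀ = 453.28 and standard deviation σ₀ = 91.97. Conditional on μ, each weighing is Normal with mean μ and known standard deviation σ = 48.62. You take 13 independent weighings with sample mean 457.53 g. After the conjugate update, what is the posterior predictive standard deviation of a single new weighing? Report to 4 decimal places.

For Normal data with known variance σ², a Normal(μ₀, σ₀²) prior on μ is conjugate. Posterior precision = 1/σ₀² + n/σ²; posterior mean is the precision-weighted average of μ₀ and x̄.
σ₀² = 91.97² = 8458.4809, σ² = 48.62² = 2363.9044; σ² + n·σ₀² = 2363.9044 + 13·8458.4809 = 112324.1561.
Posterior precision = 1/σ₀² + n/σ² = 1/8458.4809 + 13/2363.9044 = (σ² + n·σ₀²)/(σ₀²σ²) = 112324.1561/(8458.4809·2363.9044); posterior variance σₙ² = σ₀²σ²/(σ² + n·σ₀²) = 8458.4809·2363.9044/112324.1561 = 178.011934.
Predictive variance for one new observation = σₙ² + σ² = 8458.4809·2363.9044/112324.1561 + 2363.9044 = σ²·(σ₀² + 112324.1561)/112324.1561 = 2363.9044·120782.637/112324.1561 = 2541.916334; SD = √(2363.9044·120782.637/112324.1561) = 50.4174.

50.4174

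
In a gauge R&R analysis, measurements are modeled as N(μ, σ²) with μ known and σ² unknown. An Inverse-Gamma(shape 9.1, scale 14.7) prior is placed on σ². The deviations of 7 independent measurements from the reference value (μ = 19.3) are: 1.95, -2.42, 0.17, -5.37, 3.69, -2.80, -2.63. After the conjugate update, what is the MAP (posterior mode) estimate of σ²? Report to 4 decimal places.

3.5404

With known mean μ and an Inverse-Gamma(α, β) prior on σ², the Normal likelihood is conjugate: posterior is Inv-Gamma(α + n/2, β + Σ(xᵢ−μ)²/2).
Σ(xᵢ−μ)² = (1.95)² + (-2.42)² + (0.17)² + (-5.37)² + (3.69)² + (-2.80)² + (-2.63)² = 66.8977.
Posterior: Inv-Gamma(9.1 + 7/2, 14.7 + 66.8977/2) = Inv-Gamma(12.60, 48.14885).
Mode = β/(α+1) = 48.14885/13.60 = 3.5404.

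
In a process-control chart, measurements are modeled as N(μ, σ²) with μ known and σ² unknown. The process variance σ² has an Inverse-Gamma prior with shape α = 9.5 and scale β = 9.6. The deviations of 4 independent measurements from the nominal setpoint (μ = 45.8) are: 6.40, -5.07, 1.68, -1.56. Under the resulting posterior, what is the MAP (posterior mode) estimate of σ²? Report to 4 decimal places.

With known mean μ and an Inverse-Gamma(α, β) prior on σ², the Normal likelihood is conjugate: posterior is Inv-Gamma(α + n/2, β + Σ(xᵢ−μ)²/2).
Σ(xᵢ−μ)² = (6.40)² + (-5.07)² + (1.68)² + (-1.56)² = 71.9209.
Posterior: Inv-Gamma(9.5 + 4/2, 9.6 + 71.9209/2) = Inv-Gamma(11.50, 45.56045).
Mode = β/(α+1) = 45.56045/12.50 = 3.6448.

3.6448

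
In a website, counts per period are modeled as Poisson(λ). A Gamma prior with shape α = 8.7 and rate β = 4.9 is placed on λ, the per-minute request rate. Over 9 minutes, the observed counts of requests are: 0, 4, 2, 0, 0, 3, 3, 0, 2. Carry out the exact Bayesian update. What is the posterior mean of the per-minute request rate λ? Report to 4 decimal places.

1.6331

With a Gamma(shape α, rate β) prior, the Poisson likelihood is conjugate: the posterior is Gamma(α + ΣXᵢ, β + n).
Sum of counts S = 14 over n = 9 minutes.
Posterior: Gamma(α+S, β+n) = Gamma(8.7+14, 4.9+9) = Gamma(22.7, 13.9).
Posterior mean = α/β = 22.7/13.9 = 1.6331.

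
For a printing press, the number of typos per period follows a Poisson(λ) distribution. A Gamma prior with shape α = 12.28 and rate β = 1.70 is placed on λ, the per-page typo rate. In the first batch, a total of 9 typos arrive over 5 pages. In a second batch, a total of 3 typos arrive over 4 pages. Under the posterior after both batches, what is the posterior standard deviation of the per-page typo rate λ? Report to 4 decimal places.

With a Gamma(shape α, rate β) prior, the Poisson likelihood is conjugate: the posterior is Gamma(α + ΣXᵢ, β + n).
After batch 1: Gamma(α+S, β+n) = Gamma(12.28+9, 1.70+5) = Gamma(21.28, 6.70).
After batch 2: Gamma(α+S, β+n) = Gamma(21.28+3, 6.70+4) = Gamma(24.28, 10.70).
SD = √α/β = √24.28/10.70 = 0.4605.

0.4605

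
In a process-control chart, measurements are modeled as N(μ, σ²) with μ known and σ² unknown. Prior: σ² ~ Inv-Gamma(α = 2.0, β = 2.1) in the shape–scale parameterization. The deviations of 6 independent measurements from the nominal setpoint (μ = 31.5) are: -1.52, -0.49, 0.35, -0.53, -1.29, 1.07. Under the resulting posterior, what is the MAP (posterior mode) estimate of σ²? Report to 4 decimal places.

With known mean μ and an Inverse-Gamma(α, β) prior on σ², the Normal likelihood is conjugate: posterior is Inv-Gamma(α + n/2, β + Σ(xᵢ−μ)²/2).
Σ(xᵢ−μ)² = (-1.52)² + (-0.49)² + (0.35)² + (-0.53)² + (-1.29)² + (1.07)² = 5.7629.
Posterior: Inv-Gamma(2.0 + 6/2, 2.1 + 5.7629/2) = Inv-Gamma(5.00, 4.98145).
Mode = β/(α+1) = 4.98145/6.00 = 0.8302.

0.8302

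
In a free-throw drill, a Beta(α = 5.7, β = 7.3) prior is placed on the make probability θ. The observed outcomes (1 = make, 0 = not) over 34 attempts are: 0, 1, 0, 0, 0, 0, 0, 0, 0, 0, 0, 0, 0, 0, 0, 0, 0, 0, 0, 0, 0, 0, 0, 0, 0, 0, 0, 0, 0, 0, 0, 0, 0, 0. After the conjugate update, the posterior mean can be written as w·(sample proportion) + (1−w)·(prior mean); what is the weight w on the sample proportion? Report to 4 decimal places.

The Beta prior is conjugate to a Binomial/Bernoulli likelihood; the update adds successes to α and failures to β.
Posterior mean = (α₀+k)/(α₀+β₀+n) = [n/(α₀+β₀+n)]·(k/n) + [(α₀+β₀)/(α₀+β₀+n)]·α₀/(α₀+β₀), so only n and the prior enter the weight.
The weight on the data is w = n/(α₀+β₀+n) = 34/(5.7+7.3+34) = 34/47.0 = 0.7234.

0.7234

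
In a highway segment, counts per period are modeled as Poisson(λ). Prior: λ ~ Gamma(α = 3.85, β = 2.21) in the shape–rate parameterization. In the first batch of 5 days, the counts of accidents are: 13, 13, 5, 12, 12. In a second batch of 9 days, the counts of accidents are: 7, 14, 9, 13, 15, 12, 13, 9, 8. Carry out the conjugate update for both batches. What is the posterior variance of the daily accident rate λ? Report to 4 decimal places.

0.6045

With a Gamma(shape α, rate β) prior, the Poisson likelihood is conjugate: the posterior is Gamma(α + ΣXᵢ, β + n).
Batch 1: sum of counts S = 55 over n = 5 days.
After batch 1: Gamma(α+S, β+n) = Gamma(3.85+55, 2.21+5) = Gamma(58.85, 7.21).
Batch 2: sum of counts S = 100 over n = 9 days.
After batch 2: Gamma(α+S, β+n) = Gamma(58.85+100, 7.21+9) = Gamma(158.85, 16.21).
Var = α/β² = 158.85/16.21² = 0.6045.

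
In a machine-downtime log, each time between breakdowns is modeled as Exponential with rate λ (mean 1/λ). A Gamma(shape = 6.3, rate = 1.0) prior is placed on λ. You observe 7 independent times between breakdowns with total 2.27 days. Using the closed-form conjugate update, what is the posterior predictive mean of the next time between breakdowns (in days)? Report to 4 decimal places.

0.2659

With a Gamma(shape α, rate β) prior on the exponential rate λ, the posterior after n observations with total T = Σxᵢ is Gamma(α+n, β+T).
Posterior: Gamma(6.3+7, 1.0+2.27) = Gamma(13.3, 3.27).
The predictive distribution for the next observation is Lomax; its mean is β/(α−1) = 3.27/12.3 = 0.2659.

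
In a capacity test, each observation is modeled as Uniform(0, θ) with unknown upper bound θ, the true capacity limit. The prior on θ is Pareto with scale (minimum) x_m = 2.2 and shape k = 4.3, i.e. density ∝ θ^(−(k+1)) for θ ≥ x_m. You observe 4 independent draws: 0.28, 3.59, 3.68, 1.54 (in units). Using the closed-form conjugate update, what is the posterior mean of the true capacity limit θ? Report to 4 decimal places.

4.1841

A Pareto(scale x_m, shape k) prior on the upper bound θ of Uniform(0, θ) is conjugate: posterior is Pareto(max(x_m, max xᵢ), k + n).
Sample maximum = 3.68; prior scale x_m = 2.2 → posterior scale = max = 3.68.
Posterior shape = 4.3 + 4 = 8.3.
E[θ|data] = k·x_m/(k−1) = 8.3·3.68/7.3 = 4.1841.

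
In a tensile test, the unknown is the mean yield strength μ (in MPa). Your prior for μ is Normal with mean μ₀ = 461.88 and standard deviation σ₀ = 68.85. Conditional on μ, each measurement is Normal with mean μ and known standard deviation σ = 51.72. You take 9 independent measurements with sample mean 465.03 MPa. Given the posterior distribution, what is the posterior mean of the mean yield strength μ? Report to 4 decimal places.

For Normal data with known variance σ², a Normal(μ₀, σ₀²) prior on μ is conjugate. Posterior precision = 1/σ₀² + n/σ²; posterior mean is the precision-weighted average of μ₀ and x̄.
n·x̄ = 9·465.03 = 4185.27.
σ₀² = 68.85² = 4740.3225, σ² = 51.72² = 2674.9584; σ² + n·σ₀² = 2674.9584 + 9·4740.3225 = 45337.8609.
Posterior mean = (μ₀/σ₀² + n·x̄/σ²)/(1/σ₀² + n/σ²) = (σ²·μ₀ + σ₀²·n·x̄)/(σ² + n·σ₀²) = (2674.9584·461.88 + 4740.3225·4185.27)/45337.8609 = 21075039.335367/45337.8609 = 464.8441.

464.8441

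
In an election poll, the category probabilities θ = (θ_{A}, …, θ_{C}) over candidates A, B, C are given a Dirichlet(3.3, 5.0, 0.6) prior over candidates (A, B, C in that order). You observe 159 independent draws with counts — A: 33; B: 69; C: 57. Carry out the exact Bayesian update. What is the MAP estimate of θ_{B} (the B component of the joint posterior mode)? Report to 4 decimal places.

0.4427

The Dirichlet prior is conjugate to the Multinomial likelihood: each posterior αⱼ = prior αⱼ + observed count nⱼ.
Posterior concentration: (36.3, 74.0, 57.6), total = 167.9.
Joint mode component: (α_{B}−1)/(Σα−K) = 73.0/164.9 = 0.4427.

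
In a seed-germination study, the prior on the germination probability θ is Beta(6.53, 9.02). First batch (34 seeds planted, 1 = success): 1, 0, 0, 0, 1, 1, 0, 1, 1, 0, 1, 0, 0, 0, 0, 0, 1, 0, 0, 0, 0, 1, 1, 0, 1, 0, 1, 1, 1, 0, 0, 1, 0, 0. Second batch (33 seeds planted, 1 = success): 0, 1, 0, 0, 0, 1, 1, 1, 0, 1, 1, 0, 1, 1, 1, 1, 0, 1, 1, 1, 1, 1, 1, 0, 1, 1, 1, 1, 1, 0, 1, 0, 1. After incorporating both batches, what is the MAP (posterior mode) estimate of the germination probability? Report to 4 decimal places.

0.5280

The Beta prior is conjugate to a Binomial/Bernoulli likelihood; the update adds successes to α and failures to β.
After batch 1: Beta(6.53+14, 9.02+20) = Beta(20.53, 29.02).
After batch 2: Beta(20.53+23, 29.02+10) = Beta(43.53, 39.02).
Mode of Beta(a,b) for a,b>1 is (a−1)/(a+b−2) = 42.53/80.55 = 0.5280.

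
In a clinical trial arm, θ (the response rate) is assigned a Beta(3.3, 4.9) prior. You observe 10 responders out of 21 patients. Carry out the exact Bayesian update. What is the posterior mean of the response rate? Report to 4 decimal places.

0.4555

The Beta prior is conjugate to a Binomial/Bernoulli likelihood; the update adds successes to α and failures to β.
Posterior: Beta(α+k, β+n−k) = Beta(3.3+10, 4.9+11) = Beta(13.3, 15.9).
Posterior mean = α/(α+β) = 13.3/29.2 = 0.4555.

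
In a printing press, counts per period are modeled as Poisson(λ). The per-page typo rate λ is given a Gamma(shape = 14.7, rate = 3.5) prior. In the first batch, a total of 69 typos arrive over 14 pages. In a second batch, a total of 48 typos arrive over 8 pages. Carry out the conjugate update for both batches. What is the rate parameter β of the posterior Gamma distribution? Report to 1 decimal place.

25.5

With a Gamma(shape α, rate β) prior, the Poisson likelihood is conjugate: the posterior is Gamma(α + ΣXᵢ, β + n).
After batch 1: Gamma(α+S, β+n) = Gamma(14.7+69, 3.5+14) = Gamma(83.7, 17.5).
After batch 2: Gamma(α+S, β+n) = Gamma(83.7+48, 17.5+8) = Gamma(131.7, 25.5).
Posterior β = 25.5.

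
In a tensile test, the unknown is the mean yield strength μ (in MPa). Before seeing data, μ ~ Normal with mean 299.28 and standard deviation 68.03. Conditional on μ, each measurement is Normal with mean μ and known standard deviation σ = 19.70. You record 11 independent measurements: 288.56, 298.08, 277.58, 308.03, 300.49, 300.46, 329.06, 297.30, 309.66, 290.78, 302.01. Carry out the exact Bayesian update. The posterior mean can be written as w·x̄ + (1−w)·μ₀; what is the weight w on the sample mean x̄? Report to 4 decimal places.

For Normal data with known variance σ², a Normal(μ₀, σ₀²) prior on μ is conjugate. Posterior precision = 1/σ₀² + n/σ²; posterior mean is the precision-weighted average of μ₀ and x̄.
σ₀² = 68.03² = 4628.0809, σ² = 19.70² = 388.09. Prior precision 1/σ₀² = 1/4628.0809; data precision n/σ² = 11/388.09.
w = (n/σ²)/(1/σ₀² + n/σ²) = n·σ₀²/(σ² + n·σ₀²) = 11·4628.0809/(388.09 + 11·4628.0809) = 50908.8899/51296.9799 = 0.9924.

0.9924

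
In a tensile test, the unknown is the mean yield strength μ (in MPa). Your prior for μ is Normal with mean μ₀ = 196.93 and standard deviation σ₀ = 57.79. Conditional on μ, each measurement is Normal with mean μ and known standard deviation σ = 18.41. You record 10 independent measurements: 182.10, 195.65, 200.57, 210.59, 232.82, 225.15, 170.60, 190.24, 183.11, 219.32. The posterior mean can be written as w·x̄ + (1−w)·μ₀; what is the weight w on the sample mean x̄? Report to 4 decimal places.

0.9900

For Normal data with known variance σ², a Normal(μ₀, σ₀²) prior on μ is conjugate. Posterior precision = 1/σ₀² + n/σ²; posterior mean is the precision-weighted average of μ₀ and x̄.
σ₀² = 57.79² = 3339.6841, σ² = 18.41² = 338.9281. Prior precision 1/σ₀² = 1/3339.6841; data precision n/σ² = 10/338.9281.
w = (n/σ²)/(1/σ₀² + n/σ²) = n·σ₀²/(σ² + n·σ₀²) = 10·3339.6841/(338.9281 + 10·3339.6841) = 33396.841/33735.7691 = 0.9900.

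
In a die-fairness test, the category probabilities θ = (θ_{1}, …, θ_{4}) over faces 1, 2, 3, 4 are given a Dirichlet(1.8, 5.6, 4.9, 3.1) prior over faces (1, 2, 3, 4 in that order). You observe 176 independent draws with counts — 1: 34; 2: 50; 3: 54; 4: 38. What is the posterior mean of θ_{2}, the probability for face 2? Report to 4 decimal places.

0.2905

The Dirichlet prior is conjugate to the Multinomial likelihood: each posterior αⱼ = prior αⱼ + observed count nⱼ.
Posterior concentration: (35.8, 55.6, 58.9, 41.1), total = 191.4.
E[θ_{2}|data] = α_{2}/Σα = 55.6/191.4 = 0.2905.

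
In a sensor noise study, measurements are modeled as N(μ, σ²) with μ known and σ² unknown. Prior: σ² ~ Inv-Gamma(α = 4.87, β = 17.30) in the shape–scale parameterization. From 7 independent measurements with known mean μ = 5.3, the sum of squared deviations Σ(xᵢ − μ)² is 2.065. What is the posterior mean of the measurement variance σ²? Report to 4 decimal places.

2.4874

With known mean μ and an Inverse-Gamma(α, β) prior on σ², the Normal likelihood is conjugate: posterior is Inv-Gamma(α + n/2, β + Σ(xᵢ−μ)²/2).
Posterior: Inv-Gamma(4.87 + 7/2, 17.30 + 2.065/2) = Inv-Gamma(8.37, 18.3325).
E[σ²|data] = β/(α−1) = 18.3325/7.37 = 2.4874.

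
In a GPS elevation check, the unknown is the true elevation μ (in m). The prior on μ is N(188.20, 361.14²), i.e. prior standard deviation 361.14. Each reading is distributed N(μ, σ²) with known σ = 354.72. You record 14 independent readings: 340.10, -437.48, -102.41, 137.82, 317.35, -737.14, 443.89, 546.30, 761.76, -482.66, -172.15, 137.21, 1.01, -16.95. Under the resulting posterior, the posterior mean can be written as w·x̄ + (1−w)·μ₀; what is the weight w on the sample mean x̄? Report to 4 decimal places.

0.9355

For Normal data with known variance σ², a Normal(μ₀, σ₀²) prior on μ is conjugate. Posterior precision = 1/σ₀² + n/σ²; posterior mean is the precision-weighted average of μ₀ and x̄.
σ₀² = 361.14² = 130422.0996, σ² = 354.72² = 125826.2784. Prior precision 1/σ₀² = 1/130422.0996; data precision n/σ² = 14/125826.2784.
w = (n/σ²)/(1/σ₀² + n/σ²) = n·σ₀²/(σ² + n·σ₀²) = 14·130422.0996/(125826.2784 + 14·130422.0996) = 1825909.3944/1951735.6728 = 0.9355.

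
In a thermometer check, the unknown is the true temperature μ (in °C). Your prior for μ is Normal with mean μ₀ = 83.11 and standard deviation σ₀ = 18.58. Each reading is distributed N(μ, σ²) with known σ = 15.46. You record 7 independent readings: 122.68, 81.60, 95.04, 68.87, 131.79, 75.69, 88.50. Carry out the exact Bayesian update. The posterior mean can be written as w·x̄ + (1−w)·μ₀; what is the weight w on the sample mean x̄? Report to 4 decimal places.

For Normal data with known variance σ², a Normal(μ₀, σ₀²) prior on μ is conjugate. Posterior precision = 1/σ₀² + n/σ²; posterior mean is the precision-weighted average of μ₀ and x̄.
σ₀² = 18.58² = 345.2164, σ² = 15.46² = 239.0116. Prior precision 1/σ₀² = 1/345.2164; data precision n/σ² = 7/239.0116.
w = (n/σ²)/(1/σ₀² + n/σ²) = n·σ₀²/(σ² + n·σ₀²) = 7·345.2164/(239.0116 + 7·345.2164) = 2416.5148/2655.5264 = 0.9100.

0.9100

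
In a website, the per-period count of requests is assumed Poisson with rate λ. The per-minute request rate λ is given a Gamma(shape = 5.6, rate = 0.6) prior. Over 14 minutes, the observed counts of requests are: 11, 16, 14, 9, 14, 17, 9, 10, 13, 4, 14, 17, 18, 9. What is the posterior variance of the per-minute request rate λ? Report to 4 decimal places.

With a Gamma(shape α, rate β) prior, the Poisson likelihood is conjugate: the posterior is Gamma(α + ΣXᵢ, β + n).
Sum of counts S = 175 over n = 14 minutes.
Posterior: Gamma(α+S, β+n) = Gamma(5.6+175, 0.6+14) = Gamma(180.6, 14.6).
Var = α/β² = 180.6/14.6² = 0.8473.

0.8473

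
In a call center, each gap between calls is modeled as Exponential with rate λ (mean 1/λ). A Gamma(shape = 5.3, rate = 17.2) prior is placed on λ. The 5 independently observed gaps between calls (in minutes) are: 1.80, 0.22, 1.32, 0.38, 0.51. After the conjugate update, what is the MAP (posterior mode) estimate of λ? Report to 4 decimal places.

With a Gamma(shape α, rate β) prior on the exponential rate λ, the posterior after n observations with total T = Σxᵢ is Gamma(α+n, β+T).
Sum of observations T = 4.23 minutes; n = 5.
Posterior: Gamma(5.3+5, 17.2+4.23) = Gamma(10.3, 21.43).
Mode = (α−1)/β = 0.4340.

0.4340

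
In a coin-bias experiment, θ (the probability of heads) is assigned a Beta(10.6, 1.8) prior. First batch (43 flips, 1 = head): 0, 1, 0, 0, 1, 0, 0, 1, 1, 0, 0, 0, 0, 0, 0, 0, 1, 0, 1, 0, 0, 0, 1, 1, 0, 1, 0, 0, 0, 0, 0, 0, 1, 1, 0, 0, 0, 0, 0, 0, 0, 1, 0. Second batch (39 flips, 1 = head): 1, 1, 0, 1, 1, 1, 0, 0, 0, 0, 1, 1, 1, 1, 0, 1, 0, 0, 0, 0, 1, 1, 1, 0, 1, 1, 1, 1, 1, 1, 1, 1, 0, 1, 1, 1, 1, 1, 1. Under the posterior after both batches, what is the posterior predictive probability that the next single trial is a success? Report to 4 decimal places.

The Beta prior is conjugate to a Binomial/Bernoulli likelihood; the update adds successes to α and failures to β.
After batch 1: Beta(10.6+12, 1.8+31) = Beta(22.6, 32.8).
After batch 2: Beta(22.6+27, 32.8+12) = Beta(49.6, 44.8).
For a single future Bernoulli trial, P(success | data) = α/(α+β) = 0.5254.

0.5254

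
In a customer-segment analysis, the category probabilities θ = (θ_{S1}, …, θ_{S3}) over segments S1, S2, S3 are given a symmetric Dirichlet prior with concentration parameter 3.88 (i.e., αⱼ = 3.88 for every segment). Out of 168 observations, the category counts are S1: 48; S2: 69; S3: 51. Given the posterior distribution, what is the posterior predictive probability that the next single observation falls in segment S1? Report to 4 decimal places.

0.2888

The Dirichlet prior is conjugate to the Multinomial likelihood: each posterior αⱼ = prior αⱼ + observed count nⱼ.
Posterior concentration: (51.88, 72.88, 54.88), total = 179.64.
P(next = S1 | data) = α_{S1}/Σα = 0.2888.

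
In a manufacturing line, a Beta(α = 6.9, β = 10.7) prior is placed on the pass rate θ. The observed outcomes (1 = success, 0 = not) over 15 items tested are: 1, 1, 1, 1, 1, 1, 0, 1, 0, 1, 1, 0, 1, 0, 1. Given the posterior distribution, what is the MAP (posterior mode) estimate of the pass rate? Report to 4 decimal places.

0.5523

The Beta prior is conjugate to a Binomial/Bernoulli likelihood; the update adds successes to α and failures to β.
Posterior: Beta(α+k, β+n−k) = Beta(6.9+11, 10.7+4) = Beta(17.9, 14.7).
Mode of Beta(a,b) for a,b>1 is (a−1)/(a+b−2) = 16.9/30.6 = 0.5523.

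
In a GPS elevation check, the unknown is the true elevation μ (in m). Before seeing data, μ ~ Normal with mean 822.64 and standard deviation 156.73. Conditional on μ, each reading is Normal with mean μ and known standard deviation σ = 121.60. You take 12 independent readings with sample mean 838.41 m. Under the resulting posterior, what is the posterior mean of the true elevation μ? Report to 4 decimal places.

837.6567

For Normal data with known variance σ², a Normal(μ₀, σ₀²) prior on μ is conjugate. Posterior precision = 1/σ₀² + n/σ²; posterior mean is the precision-weighted average of μ₀ and x̄.
n·x̄ = 12·838.41 = 10060.92.
σ₀² = 156.73² = 24564.2929, σ² = 121.60² = 14786.56; σ² + n·σ₀² = 14786.56 + 12·24564.2929 = 309558.0748.
Posterior mean = (μ₀/σ₀² + n·x̄/σ²)/(1/σ₀² + n/σ²) = (σ²·μ₀ + σ₀²·n·x̄)/(σ² + n·σ₀²) = (14786.56·822.64 + 24564.2929·10060.92)/309558.0748 = 259303401.441868/309558.0748 = 837.6567.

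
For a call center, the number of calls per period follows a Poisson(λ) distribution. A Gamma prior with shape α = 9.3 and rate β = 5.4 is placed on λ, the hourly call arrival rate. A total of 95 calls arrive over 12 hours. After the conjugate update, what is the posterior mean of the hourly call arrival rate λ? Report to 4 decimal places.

With a Gamma(shape α, rate β) prior, the Poisson likelihood is conjugate: the posterior is Gamma(α + ΣXᵢ, β + n).
Posterior: Gamma(α+S, β+n) = Gamma(9.3+95, 5.4+12) = Gamma(104.3, 17.4).
Posterior mean = α/β = 104.3/17.4 = 5.9943.

5.9943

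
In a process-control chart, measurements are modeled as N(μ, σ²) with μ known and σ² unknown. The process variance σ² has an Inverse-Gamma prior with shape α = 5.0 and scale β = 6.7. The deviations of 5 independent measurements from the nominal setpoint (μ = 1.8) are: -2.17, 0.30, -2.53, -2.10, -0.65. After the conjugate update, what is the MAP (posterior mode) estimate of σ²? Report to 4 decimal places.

With known mean μ and an Inverse-Gamma(α, β) prior on σ², the Normal likelihood is conjugate: posterior is Inv-Gamma(α + n/2, β + Σ(xᵢ−μ)²/2).
Σ(xᵢ−μ)² = (-2.17)² + (0.30)² + (-2.53)² + (-2.10)² + (-0.65)² = 16.0323.
Posterior: Inv-Gamma(5.0 + 5/2, 6.7 + 16.0323/2) = Inv-Gamma(7.50, 14.71615).
Mode = β/(α+1) = 14.71615/8.50 = 1.7313.

1.7313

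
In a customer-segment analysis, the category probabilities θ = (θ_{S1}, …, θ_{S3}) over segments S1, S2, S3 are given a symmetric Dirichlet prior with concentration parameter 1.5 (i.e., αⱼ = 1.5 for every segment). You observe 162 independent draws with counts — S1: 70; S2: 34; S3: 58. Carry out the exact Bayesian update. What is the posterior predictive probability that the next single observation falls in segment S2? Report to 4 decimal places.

0.2132

The Dirichlet prior is conjugate to the Multinomial likelihood: each posterior αⱼ = prior αⱼ + observed count nⱼ.
Posterior concentration: (71.5, 35.5, 59.5), total = 166.5.
P(next = S2 | data) = α_{S2}/Σα = 0.2132.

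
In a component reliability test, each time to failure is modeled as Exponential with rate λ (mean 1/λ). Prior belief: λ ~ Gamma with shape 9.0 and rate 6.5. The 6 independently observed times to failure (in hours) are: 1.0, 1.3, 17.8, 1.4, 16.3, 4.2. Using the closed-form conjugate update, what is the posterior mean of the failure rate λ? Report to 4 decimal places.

With a Gamma(shape α, rate β) prior on the exponential rate λ, the posterior after n observations with total T = Σxᵢ is Gamma(α+n, β+T).
Sum of observations T = 42.0 hours; n = 6.
Posterior: Gamma(9.0+6, 6.5+42.0) = Gamma(15.0, 48.5).
Posterior mean of λ = α/β = 15.0/48.5 = 0.3093.

0.3093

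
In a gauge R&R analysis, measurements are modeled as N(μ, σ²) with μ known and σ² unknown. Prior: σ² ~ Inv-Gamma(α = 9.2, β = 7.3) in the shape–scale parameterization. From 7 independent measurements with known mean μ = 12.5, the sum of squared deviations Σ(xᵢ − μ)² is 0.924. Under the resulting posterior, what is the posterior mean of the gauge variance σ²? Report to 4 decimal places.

With known mean μ and an Inverse-Gamma(α, β) prior on σ², the Normal likelihood is conjugate: posterior is Inv-Gamma(α + n/2, β + Σ(xᵢ−μ)²/2).
Posterior: Inv-Gamma(9.2 + 7/2, 7.3 + 0.924/2) = Inv-Gamma(12.70, 7.7620).
E[σ²|data] = β/(α−1) = 7.7620/11.70 = 0.6634.

0.6634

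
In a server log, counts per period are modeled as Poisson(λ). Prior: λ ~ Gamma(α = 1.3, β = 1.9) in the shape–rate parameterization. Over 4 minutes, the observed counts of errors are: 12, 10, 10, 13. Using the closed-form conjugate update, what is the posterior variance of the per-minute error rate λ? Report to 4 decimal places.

1.3301

With a Gamma(shape α, rate β) prior, the Poisson likelihood is conjugate: the posterior is Gamma(α + ΣXᵢ, β + n).
Sum of counts S = 45 over n = 4 minutes.
Posterior: Gamma(α+S, β+n) = Gamma(1.3+45, 1.9+4) = Gamma(46.3, 5.9).
Var = α/β² = 46.3/5.9² = 1.3301.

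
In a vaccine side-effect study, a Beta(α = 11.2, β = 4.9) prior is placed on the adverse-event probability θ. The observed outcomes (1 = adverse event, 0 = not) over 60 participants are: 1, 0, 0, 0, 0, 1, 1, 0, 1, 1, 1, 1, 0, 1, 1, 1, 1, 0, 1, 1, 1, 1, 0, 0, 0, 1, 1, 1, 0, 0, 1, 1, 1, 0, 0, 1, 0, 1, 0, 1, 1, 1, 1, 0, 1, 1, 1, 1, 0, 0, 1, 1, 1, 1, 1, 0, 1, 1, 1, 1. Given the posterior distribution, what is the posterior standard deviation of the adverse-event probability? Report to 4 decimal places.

0.0534

The Beta prior is conjugate to a Binomial/Bernoulli likelihood; the update adds successes to α and failures to β.
Posterior: Beta(α+k, β+n−k) = Beta(11.2+40, 4.9+20) = Beta(51.2, 24.9).
Var = αβ/((α+β)²(α+β+1)) = 51.2·24.9/(76.1²·77.1) = 0.00285526; SD = √0.00285526 = 0.0534.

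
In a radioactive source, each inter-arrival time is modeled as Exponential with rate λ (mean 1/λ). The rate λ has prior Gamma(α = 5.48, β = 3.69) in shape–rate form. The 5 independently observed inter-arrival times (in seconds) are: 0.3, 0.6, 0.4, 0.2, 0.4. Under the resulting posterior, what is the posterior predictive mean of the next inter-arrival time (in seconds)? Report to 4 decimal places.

With a Gamma(shape α, rate β) prior on the exponential rate λ, the posterior after n observations with total T = Σxᵢ is Gamma(α+n, β+T).
Sum of observations T = 1.9 seconds; n = 5.
Posterior: Gamma(5.48+5, 3.69+1.9) = Gamma(10.48, 5.59).
The predictive distribution for the next observation is Lomax; its mean is β/(α−1) = 5.59/9.48 = 0.5897.

0.5897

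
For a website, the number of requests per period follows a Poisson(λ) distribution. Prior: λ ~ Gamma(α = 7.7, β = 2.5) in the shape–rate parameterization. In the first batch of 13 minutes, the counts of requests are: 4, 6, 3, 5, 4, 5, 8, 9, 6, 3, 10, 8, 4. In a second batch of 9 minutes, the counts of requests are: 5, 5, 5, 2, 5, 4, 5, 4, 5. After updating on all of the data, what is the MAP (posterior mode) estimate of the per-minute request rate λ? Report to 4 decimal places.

4.9673

With a Gamma(shape α, rate β) prior, the Poisson likelihood is conjugate: the posterior is Gamma(α + ΣXᵢ, β + n).
Batch 1: sum of counts S = 75 over n = 13 minutes.
After batch 1: Gamma(α+S, β+n) = Gamma(7.7+75, 2.5+13) = Gamma(82.7, 15.5).
Batch 2: sum of counts S = 40 over n = 9 minutes.
After batch 2: Gamma(α+S, β+n) = Gamma(82.7+40, 15.5+9) = Gamma(122.7, 24.5).
Mode of Gamma(α,β) for α≥1 is (α−1)/β = 121.7/24.5 = 4.9673.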